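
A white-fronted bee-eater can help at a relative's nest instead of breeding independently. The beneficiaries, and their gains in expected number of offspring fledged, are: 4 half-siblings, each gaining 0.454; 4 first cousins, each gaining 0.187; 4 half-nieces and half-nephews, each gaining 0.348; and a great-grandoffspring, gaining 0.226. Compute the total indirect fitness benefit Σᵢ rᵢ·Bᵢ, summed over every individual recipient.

0.74975

r to a half-sibling = 0.25 (half-sibs share one parent — one path of length 2: r = (1/2)^2 = 1/4).
r to a first cousin = 0.125 (first cousins share one grandparent pair — two paths of length 4: r = 2·(1/2)^4 = 1/8).
r to a half-niece or half-nephew = 1/8 (half-aunt/uncle↔niece/nephew: one path of length 3: r = (1/2)^3 = 1/8).
r to a great-grandoffspring = 0.125 (three parent–offspring links: r = (1/2)^3 = 1/8).
Summing one r·B term per recipient: 4·0.25·0.454 + 4·0.125·0.187 + 4·0.125·0.348 + 1·0.125·0.226 = 0.74975.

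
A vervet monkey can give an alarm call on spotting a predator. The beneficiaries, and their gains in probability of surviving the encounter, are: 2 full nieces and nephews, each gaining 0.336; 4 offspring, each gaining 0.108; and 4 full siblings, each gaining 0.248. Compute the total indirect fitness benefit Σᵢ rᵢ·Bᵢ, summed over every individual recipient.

r to a full niece or nephew = 0.25 (full aunt/uncle↔niece/nephew: two paths of length 3 through the shared grandparent pair: r = 2·(1/2)^3 = 1/4).
r to an offspring = 1/2 (one parent–offspring link: r = (1/2)^1 = 1/2).
r to a full sibling = 0.5 (full sibs share both parents — two paths of length 2: r = 2·(1/2)^2 = 1/2).
Summing one r·B term per recipient: 2·0.25·0.336 + 4·0.5·0.108 + 4·0.5·0.248 = 0.88.

0.88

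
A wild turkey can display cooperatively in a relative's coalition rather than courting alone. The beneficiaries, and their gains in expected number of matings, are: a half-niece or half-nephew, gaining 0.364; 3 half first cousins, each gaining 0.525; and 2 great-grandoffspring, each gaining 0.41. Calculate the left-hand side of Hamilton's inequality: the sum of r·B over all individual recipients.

0.2464375

r to a half-niece or half-nephew = 0.125 (half-aunt/uncle↔niece/nephew: one path of length 3: r = (1/2)^3 = 1/8).
r to a half first cousin = 1/16 (half first cousins share one grandparent — one path of length 4: r = (1/2)^4 = 1/16).
r to a great-grandoffspring = 0.125 (three parent–offspring links: r = (1/2)^3 = 1/8).
Summing one r·B term per recipient: 1·0.125·0.364 + 3·0.0625·0.525 + 2·0.125·0.41 = 0.2464375.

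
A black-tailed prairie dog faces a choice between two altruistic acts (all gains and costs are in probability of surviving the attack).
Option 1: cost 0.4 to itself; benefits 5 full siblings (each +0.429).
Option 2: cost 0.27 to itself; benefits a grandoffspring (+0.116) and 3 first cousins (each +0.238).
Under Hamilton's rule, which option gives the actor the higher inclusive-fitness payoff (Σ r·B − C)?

Option 1

Option 1: r to a full sibling = 0.5.
Option 1: Σ r·B − C = (5·0.5·0.429) − 0.4 = 0.6725.
Option 2: r to a grandoffspring = 0.25.
Option 2: r to a first cousin = 0.125.
Option 2: Σ r·B − C = (1·0.25·0.116 + 3·0.125·0.238) − 0.27 = -0.15175.
Option 1 has the higher net inclusive-fitness payoff.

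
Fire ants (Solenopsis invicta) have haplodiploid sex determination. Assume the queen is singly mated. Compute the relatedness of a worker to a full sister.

0.75

Haplodiploid full sisters inherit their father's entire haploid genome identically (contributing 1/2) and on average half of their mother's contribution (1/2 · 1/2 = 1/4); r = 1/2 + 1/4 = 3/4.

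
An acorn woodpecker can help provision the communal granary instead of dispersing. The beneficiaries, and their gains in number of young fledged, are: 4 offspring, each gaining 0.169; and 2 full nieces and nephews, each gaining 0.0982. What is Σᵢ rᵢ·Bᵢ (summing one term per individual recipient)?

r to an offspring = 0.5 (one parent–offspring link: r = (1/2)^1 = 1/2).
r to a full niece or nephew = 1/4 (full aunt/uncle↔niece/nephew: two paths of length 3 through the shared grandparent pair: r = 2·(1/2)^3 = 1/4).
Summing one r·B term per recipient: 4·0.5·0.169 + 2·0.25·0.0982 = 0.3871.

0.3871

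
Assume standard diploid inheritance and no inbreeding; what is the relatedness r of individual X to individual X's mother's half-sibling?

Each parent–offspring link contributes a factor of 1/2, and independent paths through distinct common ancestors add.
Half-aunt/uncle↔niece/nephew: one path of length 3: r = (1/2)^3 = 1/8.

0.125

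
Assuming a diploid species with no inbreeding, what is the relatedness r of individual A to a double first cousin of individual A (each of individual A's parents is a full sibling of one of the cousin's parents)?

0.25

Each parent–offspring link contributes a factor of 1/2, and independent paths through distinct common ancestors add.
Double first cousins share both grandparent pairs — four paths of length 4: r = 4·(1/2)^4 = 1/4.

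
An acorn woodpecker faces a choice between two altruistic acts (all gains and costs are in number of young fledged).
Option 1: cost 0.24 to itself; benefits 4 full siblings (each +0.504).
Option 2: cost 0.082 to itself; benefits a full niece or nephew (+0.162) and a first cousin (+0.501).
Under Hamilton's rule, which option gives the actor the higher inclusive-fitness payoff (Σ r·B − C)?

Option 1

Option 1: r to a full sibling = 0.5.
Option 1: Σ r·B − C = (4·0.5·0.504) − 0.24 = 0.768.
Option 2: r to a full niece or nephew = 0.25.
Option 2: r to a first cousin = 0.125.
Option 2: Σ r·B − C = (1·0.25·0.162 + 1·0.125·0.501) − 0.082 = 0.021125.
Option 1 has the higher net inclusive-fitness payoff.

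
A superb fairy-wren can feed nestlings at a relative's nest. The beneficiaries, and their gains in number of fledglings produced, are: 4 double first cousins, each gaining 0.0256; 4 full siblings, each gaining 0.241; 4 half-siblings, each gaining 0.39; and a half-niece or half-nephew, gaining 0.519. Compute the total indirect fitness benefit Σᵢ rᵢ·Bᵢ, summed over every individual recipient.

0.962475

r to a double first cousin = 0.25 (double first cousins share both grandparent pairs — four paths of length 4: r = 4·(1/2)^4 = 1/4).
r to a full sibling = 0.5 (full sibs share both parents — two paths of length 2: r = 2·(1/2)^2 = 1/2).
r to a half-sibling = 1/4 (half-sibs share one parent — one path of length 2: r = (1/2)^2 = 1/4).
r to a half-niece or half-nephew = 1/8 (half-aunt/uncle↔niece/nephew: one path of length 3: r = (1/2)^3 = 1/8).
Summing one r·B term per recipient: 4·0.25·0.0256 + 4·0.5·0.241 + 4·0.25·0.39 + 1·0.125·0.519 = 0.962475.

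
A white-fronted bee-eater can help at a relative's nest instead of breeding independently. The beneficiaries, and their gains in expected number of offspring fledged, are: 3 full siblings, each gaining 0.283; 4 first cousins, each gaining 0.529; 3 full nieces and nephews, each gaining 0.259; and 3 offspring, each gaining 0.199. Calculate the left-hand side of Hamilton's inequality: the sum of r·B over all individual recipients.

1.18175

r to a full sibling = 1/2 (full sibs share both parents — two paths of length 2: r = 2·(1/2)^2 = 1/2).
r to a first cousin = 0.125 (first cousins share one grandparent pair — two paths of length 4: r = 2·(1/2)^4 = 1/8).
r to a full niece or nephew = 0.25 (full aunt/uncle↔niece/nephew: two paths of length 3 through the shared grandparent pair: r = 2·(1/2)^3 = 1/4).
r to an offspring = 0.5 (one parent–offspring link: r = (1/2)^1 = 1/2).
Summing one r·B term per recipient: 3·0.5·0.283 + 4·0.125·0.529 + 3·0.25·0.259 + 3·0.5·0.199 = 1.18175.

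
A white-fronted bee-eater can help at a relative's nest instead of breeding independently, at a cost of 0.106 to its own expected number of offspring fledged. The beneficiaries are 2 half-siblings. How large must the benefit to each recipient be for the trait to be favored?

r to a half-sibling = 1/4 (half-sibs share one parent — one path of length 2: r = (1/2)^2 = 1/4).
Hamilton's rule with n recipients of equal r: n·r·B > C, so B > C/(n·r) = 0.106/(2·0.25) = 0.212.

0.212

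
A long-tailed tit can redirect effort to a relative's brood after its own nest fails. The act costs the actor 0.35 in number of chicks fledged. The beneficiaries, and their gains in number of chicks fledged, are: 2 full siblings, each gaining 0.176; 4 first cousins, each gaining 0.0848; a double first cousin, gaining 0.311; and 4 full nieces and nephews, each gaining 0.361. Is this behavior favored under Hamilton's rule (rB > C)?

Yes

Hamilton's rule: the trait is favored when the sum of r·B over every recipient exceeds the actor's cost C.
r to a full sibling = 1/2 (full sibs share both parents — two paths of length 2: r = 2·(1/2)^2 = 1/2).
r to a first cousin = 1/8 (first cousins share one grandparent pair — two paths of length 4: r = 2·(1/2)^4 = 1/8).
r to a double first cousin = 0.25 (double first cousins share both grandparent pairs — four paths of length 4: r = 4·(1/2)^4 = 1/4).
r to a full niece or nephew = 1/4 (full aunt/uncle↔niece/nephew: two paths of length 3 through the shared grandparent pair: r = 2·(1/2)^3 = 1/4).
Summing one r·B term per recipient: 2·0.5·0.176 + 4·0.125·0.0848 + 1·0.25·0.311 + 4·0.25·0.361 = 0.65715.
0.65715 > 0.35: the indirect benefit exceeds the cost.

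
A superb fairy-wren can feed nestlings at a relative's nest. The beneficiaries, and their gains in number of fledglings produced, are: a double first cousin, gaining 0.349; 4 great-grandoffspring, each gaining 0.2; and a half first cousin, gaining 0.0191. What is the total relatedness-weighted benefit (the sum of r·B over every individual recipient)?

0.18844375

r to a double first cousin = 1/4 (double first cousins share both grandparent pairs — four paths of length 4: r = 4·(1/2)^4 = 1/4).
r to a great-grandoffspring = 1/8 (three parent–offspring links: r = (1/2)^3 = 1/8).
r to a half first cousin = 1/16 (half first cousins share one grandparent — one path of length 4: r = (1/2)^4 = 1/16).
Summing one r·B term per recipient: 1·0.25·0.349 + 4·0.125·0.2 + 1·0.0625·0.0191 = 0.18844375.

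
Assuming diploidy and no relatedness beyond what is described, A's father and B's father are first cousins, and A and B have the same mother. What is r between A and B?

Independent pedigree routes through distinct common ancestors add.
A and B are related in two ways: second cousins through their fathers (r = 1/32) and half-sibs through their shared mother (r = 1/4).
r = 1/32 + 1/4 = 0.28125.

0.28125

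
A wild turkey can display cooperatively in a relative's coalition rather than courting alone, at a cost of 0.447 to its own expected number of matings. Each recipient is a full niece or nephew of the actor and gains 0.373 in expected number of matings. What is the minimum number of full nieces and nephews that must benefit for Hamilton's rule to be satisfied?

r to a full niece or nephew = 1/4 (full aunt/uncle↔niece/nephew: two paths of length 3 through the shared grandparent pair: r = 2·(1/2)^3 = 1/4).
Hamilton's rule: n·r·B > C  ⇒  n > C/(r·B) = 0.447/(0.25·0.373) = 4.794.
The smallest integer exceeding 4.794 is 5.

5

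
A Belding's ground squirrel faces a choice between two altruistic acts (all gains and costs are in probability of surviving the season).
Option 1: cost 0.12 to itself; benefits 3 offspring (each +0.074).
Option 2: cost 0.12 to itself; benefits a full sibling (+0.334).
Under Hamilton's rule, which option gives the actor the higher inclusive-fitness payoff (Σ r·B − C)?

Option 2

Option 1: r to an offspring = 0.5.
Option 1: Σ r·B − C = (3·0.5·0.074) − 0.12 = -0.009.
Option 2: r to a full sibling = 0.5.
Option 2: Σ r·B − C = (1·0.5·0.334) − 0.12 = 0.047.
Option 2 has the higher net inclusive-fitness payoff.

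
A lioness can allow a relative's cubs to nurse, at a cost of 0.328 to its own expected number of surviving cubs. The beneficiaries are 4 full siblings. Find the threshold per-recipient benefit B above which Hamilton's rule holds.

r to a full sibling = 1/2 (full sibs share both parents — two paths of length 2: r = 2·(1/2)^2 = 1/2).
Hamilton's rule with n recipients of equal r: n·r·B > C, so B > C/(n·r) = 0.328/(4·0.5) = 0.164.

0.164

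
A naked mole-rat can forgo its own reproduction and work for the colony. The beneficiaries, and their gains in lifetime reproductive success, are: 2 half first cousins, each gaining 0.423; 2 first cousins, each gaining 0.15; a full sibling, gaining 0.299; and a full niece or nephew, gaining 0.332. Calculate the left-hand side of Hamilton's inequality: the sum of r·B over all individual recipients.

r to a half first cousin = 1/16 (half first cousins share one grandparent — one path of length 4: r = (1/2)^4 = 1/16).
r to a first cousin = 0.125 (first cousins share one grandparent pair — two paths of length 4: r = 2·(1/2)^4 = 1/8).
r to a full sibling = 1/2 (full sibs share both parents — two paths of length 2: r = 2·(1/2)^2 = 1/2).
r to a full niece or nephew = 1/4 (full aunt/uncle↔niece/nephew: two paths of length 3 through the shared grandparent pair: r = 2·(1/2)^3 = 1/4).
Summing one r·B term per recipient: 2·0.0625·0.423 + 2·0.125·0.15 + 1·0.5·0.299 + 1·0.25·0.332 = 0.322875.

0.322875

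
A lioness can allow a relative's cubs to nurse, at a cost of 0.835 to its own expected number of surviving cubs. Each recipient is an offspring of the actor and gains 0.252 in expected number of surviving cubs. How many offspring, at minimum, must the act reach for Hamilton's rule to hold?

7

r to an offspring = 0.5 (one parent–offspring link: r = (1/2)^1 = 1/2).
Hamilton's rule: n·r·B > C  ⇒  n > C/(r·B) = 0.835/(0.5·0.252) = 6.627.
The smallest integer exceeding 6.627 is 7.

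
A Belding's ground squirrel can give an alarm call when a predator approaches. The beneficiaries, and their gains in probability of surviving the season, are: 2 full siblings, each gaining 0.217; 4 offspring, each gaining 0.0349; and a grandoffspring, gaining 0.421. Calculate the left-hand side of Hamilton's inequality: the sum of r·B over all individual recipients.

r to a full sibling = 1/2 (full sibs share both parents — two paths of length 2: r = 2·(1/2)^2 = 1/2).
r to an offspring = 1/2 (one parent–offspring link: r = (1/2)^1 = 1/2).
r to a grandoffspring = 0.25 (two parent–offspring links: r = (1/2)^2 = 1/4).
Summing one r·B term per recipient: 2·0.5·0.217 + 4·0.5·0.0349 + 1·0.25·0.421 = 0.39205.

0.39205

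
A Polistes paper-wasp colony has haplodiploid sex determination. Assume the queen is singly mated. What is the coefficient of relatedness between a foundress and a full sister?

Haplodiploid full sisters inherit their father's entire haploid genome identically (contributing 1/2) and on average half of their mother's contribution (1/2 · 1/2 = 1/4); r = 1/2 + 1/4 = 3/4.

0.75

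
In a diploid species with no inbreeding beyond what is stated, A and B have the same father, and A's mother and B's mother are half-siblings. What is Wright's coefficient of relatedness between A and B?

Independent pedigree routes through distinct common ancestors add.
A and B are related in two ways: half-sibs through their shared father (r = 1/4) and half first cousins through their mothers (r = 1/16).
r = 1/4 + 1/16 = 5/16 = 0.3125.

0.3125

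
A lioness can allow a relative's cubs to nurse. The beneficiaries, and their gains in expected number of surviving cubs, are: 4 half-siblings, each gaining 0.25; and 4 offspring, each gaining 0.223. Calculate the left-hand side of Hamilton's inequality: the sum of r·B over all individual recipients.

r to a half-sibling = 0.25 (half-sibs share one parent — one path of length 2: r = (1/2)^2 = 1/4).
r to an offspring = 0.5 (one parent–offspring link: r = (1/2)^1 = 1/2).
Summing one r·B term per recipient: 4·0.25·0.25 + 4·0.5·0.223 = 0.696.

0.696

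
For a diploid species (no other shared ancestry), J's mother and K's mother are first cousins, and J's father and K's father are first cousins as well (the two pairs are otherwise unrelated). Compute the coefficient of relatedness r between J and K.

Wright's path rule: contributions from independent ancestry routes add.
J and K are related in two ways: second cousins through their mothers (r = 1/32) and second cousins through their fathers (r = 1/32).
r = 1/32 + 1/32 = 1/16 = 0.0625.

0.0625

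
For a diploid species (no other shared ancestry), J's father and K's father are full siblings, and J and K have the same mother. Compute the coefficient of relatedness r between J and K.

0.375

With two independent routes of shared ancestry, r is the sum of the two contributions.
J and K are related in two ways: first cousins through their fathers (r = 1/8) and half-sibs through their shared mother (r = 1/4).
r = 1/8 + 1/4 = 3/8 = 0.375.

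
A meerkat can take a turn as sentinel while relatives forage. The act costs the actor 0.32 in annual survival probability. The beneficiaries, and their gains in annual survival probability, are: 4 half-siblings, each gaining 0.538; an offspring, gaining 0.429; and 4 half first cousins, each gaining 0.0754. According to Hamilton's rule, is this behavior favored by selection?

Hamilton's rule: the trait is favored when the sum of r·B over every recipient exceeds the actor's cost C.
r to a half-sibling = 0.25 (half-sibs share one parent — one path of length 2: r = (1/2)^2 = 1/4).
r to an offspring = 1/2 (one parent–offspring link: r = (1/2)^1 = 1/2).
r to a half first cousin = 0.0625 (half first cousins share one grandparent — one path of length 4: r = (1/2)^4 = 1/16).
Summing one r·B term per recipient: 4·0.25·0.538 + 1·0.5·0.429 + 4·0.0625·0.0754 = 0.77135.
0.77135 > 0.32: the indirect benefit exceeds the cost.

Yes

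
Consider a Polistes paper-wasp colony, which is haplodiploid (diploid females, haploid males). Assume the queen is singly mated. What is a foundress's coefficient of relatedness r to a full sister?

Haplodiploid full sisters inherit their father's entire haploid genome identically (contributing 1/2) and on average half of their mother's contribution (1/2 · 1/2 = 1/4); r = 1/2 + 1/4 = 3/4.

0.75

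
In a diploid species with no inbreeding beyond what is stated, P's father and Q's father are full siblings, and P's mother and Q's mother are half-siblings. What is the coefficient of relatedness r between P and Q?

Relatedness sums over independent paths through distinct common ancestors.
P and Q are related in two ways: first cousins through their fathers (r = 1/8) and half first cousins through their mothers (r = 1/16).
r = 1/8 + 1/16 = 3/16 = 0.1875.

0.1875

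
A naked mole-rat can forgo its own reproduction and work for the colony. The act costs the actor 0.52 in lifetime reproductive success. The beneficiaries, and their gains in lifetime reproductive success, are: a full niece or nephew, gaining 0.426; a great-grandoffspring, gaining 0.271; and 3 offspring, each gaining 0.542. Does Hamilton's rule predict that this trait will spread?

Yes

Hamilton's rule: the trait is favored when the sum of r·B over every recipient exceeds the actor's cost C.
r to a full niece or nephew = 0.25 (full aunt/uncle↔niece/nephew: two paths of length 3 through the shared grandparent pair: r = 2·(1/2)^3 = 1/4).
r to a great-grandoffspring = 1/8 (three parent–offspring links: r = (1/2)^3 = 1/8).
r to an offspring = 0.5 (one parent–offspring link: r = (1/2)^1 = 1/2).
Summing one r·B term per recipient: 1·0.25·0.426 + 1·0.125·0.271 + 3·0.5·0.542 = 0.953375.
0.953375 > 0.52: the indirect benefit exceeds the cost.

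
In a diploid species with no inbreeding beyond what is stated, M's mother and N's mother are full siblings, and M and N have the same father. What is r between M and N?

0.375

Independent pedigree routes through distinct common ancestors add.
M and N are related in two ways: first cousins through their mothers (r = 1/8) and half-sibs through their shared father (r = 1/4).
r = 1/8 + 1/4 = 3/8 = 0.375.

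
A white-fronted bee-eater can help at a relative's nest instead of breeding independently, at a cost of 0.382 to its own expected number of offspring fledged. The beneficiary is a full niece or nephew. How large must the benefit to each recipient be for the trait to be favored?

r to a full niece or nephew = 0.25 (full aunt/uncle↔niece/nephew: two paths of length 3 through the shared grandparent pair: r = 2·(1/2)^3 = 1/4).
Hamilton's rule with n recipients of equal r: n·r·B > C, so B > C/(n·r) = 0.382/(1·0.25) = 1.528.

1.528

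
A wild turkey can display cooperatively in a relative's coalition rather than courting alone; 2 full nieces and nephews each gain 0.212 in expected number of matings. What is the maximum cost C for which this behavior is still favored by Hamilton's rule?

0.106

r to a full niece or nephew = 0.25 (full aunt/uncle↔niece/nephew: two paths of length 3 through the shared grandparent pair: r = 2·(1/2)^3 = 1/4).
Hamilton's rule: n·r·B > C, so the trait is favored while C < n·r·B = 2·0.25·0.212 = 0.106.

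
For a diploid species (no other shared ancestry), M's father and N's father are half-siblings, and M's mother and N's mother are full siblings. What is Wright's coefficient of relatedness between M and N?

Wright's path rule: contributions from independent ancestry routes add.
M and N are related in two ways: half first cousins through their fathers (r = 1/16) and first cousins through their mothers (r = 1/8).
r = 1/16 + 1/8 = 3/16 = 0.1875.

0.1875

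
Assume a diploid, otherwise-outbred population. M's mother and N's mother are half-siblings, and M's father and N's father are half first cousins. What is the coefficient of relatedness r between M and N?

With two independent routes of shared ancestry, r is the sum of the two contributions.
M and N are related in two ways: half first cousins through their mothers (r = 1/16) and half second cousins through their fathers (r = 1/64).
r = 1/16 + 1/64 = 0.078125.

0.078125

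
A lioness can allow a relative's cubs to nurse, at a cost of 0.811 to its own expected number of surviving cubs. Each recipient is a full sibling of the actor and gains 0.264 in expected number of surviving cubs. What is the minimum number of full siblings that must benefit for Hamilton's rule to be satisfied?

7

r to a full sibling = 1/2 (full sibs share both parents — two paths of length 2: r = 2·(1/2)^2 = 1/2).
Hamilton's rule: n·r·B > C  ⇒  n > C/(r·B) = 0.811/(0.5·0.264) = 6.144.
The smallest integer exceeding 6.144 is 7.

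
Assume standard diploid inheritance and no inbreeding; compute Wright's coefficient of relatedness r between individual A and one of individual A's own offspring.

Each parent–offspring link contributes a factor of 1/2, and independent paths through distinct common ancestors add.
One parent–offspring link: r = (1/2)^1 = 1/2.

0.5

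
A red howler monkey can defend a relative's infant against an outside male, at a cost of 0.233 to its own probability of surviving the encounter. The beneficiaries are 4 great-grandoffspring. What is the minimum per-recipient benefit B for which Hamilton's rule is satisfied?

r to a great-grandoffspring = 1/8 (three parent–offspring links: r = (1/2)^3 = 1/8).
Hamilton's rule with n recipients of equal r: n·r·B > C, so B > C/(n·r) = 0.233/(4·0.125) = 0.466.

0.466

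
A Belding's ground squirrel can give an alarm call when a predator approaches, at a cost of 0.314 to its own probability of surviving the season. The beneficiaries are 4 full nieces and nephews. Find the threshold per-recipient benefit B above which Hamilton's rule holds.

r to a full niece or nephew = 1/4 (full aunt/uncle↔niece/nephew: two paths of length 3 through the shared grandparent pair: r = 2·(1/2)^3 = 1/4).
Hamilton's rule with n recipients of equal r: n·r·B > C, so B > C/(n·r) = 0.314/(4·0.25) = 0.314.

0.314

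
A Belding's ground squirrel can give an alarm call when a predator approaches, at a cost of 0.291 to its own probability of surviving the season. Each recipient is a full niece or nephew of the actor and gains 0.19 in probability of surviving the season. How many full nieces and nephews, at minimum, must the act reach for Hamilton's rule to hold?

r to a full niece or nephew = 1/4 (full aunt/uncle↔niece/nephew: two paths of length 3 through the shared grandparent pair: r = 2·(1/2)^3 = 1/4).
Hamilton's rule: n·r·B > C  ⇒  n > C/(r·B) = 0.291/(0.25·0.19) = 6.126.
The smallest integer exceeding 6.126 is 7.

7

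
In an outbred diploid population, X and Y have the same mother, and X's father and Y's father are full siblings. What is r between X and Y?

Independent pedigree routes through distinct common ancestors add.
X and Y are related in two ways: half-sibs through their shared mother (r = 1/4) and first cousins through their fathers (r = 1/8).
r = 1/4 + 1/8 = 0.375.

0.375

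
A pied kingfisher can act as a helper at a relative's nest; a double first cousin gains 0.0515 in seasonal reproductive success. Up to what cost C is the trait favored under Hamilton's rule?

r to a double first cousin = 1/4 (double first cousins share both grandparent pairs — four paths of length 4: r = 4·(1/2)^4 = 1/4).
Hamilton's rule: n·r·B > C, so the trait is favored while C < n·r·B = 1·0.25·0.0515 = 0.012875.

0.012875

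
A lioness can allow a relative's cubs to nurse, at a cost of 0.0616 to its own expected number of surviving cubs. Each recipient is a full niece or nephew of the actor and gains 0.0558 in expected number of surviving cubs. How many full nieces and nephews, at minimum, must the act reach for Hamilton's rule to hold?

5

r to a full niece or nephew = 0.25 (full aunt/uncle↔niece/nephew: two paths of length 3 through the shared grandparent pair: r = 2·(1/2)^3 = 1/4).
Hamilton's rule: n·r·B > C  ⇒  n > C/(r·B) = 0.0616/(0.25·0.0558) = 4.416.
The smallest integer exceeding 4.416 is 5.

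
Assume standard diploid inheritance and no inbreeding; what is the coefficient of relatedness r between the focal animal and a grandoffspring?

Each parent–offspring link contributes a factor of 1/2, and independent paths through distinct common ancestors add.
Two parent–offspring links: r = (1/2)^2 = 1/4.

0.25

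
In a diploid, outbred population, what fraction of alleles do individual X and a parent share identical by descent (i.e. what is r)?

One parent–offspring link: r = (1/2)^1 = 1/2.

0.5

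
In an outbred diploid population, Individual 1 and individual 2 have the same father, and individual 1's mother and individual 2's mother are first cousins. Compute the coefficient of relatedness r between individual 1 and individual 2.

0.28125

With two independent routes of shared ancestry, r is the sum of the two contributions.
Individual 1 and individual 2 are related in two ways: half-sibs through their shared father (r = 1/4) and second cousins through their mothers (r = 1/32).
r = 1/4 + 1/32 = 9/32 = 0.28125.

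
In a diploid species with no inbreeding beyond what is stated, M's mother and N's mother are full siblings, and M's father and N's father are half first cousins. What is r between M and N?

0.140625

Wright's path rule: contributions from independent ancestry routes add.
M and N are related in two ways: first cousins through their mothers (r = 1/8) and half second cousins through their fathers (r = 1/64).
r = 1/8 + 1/64 = 0.140625.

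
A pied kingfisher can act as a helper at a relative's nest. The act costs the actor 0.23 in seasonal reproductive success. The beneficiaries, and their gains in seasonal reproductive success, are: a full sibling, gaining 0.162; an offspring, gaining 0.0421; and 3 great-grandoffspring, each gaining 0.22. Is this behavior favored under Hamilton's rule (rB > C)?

No

Hamilton's rule: the trait is favored when the sum of r·B over every recipient exceeds the actor's cost C.
r to a full sibling = 0.5 (full sibs share both parents — two paths of length 2: r = 2·(1/2)^2 = 1/2).
r to an offspring = 1/2 (one parent–offspring link: r = (1/2)^1 = 1/2).
r to a great-grandoffspring = 0.125 (three parent–offspring links: r = (1/2)^3 = 1/8).
Summing one r·B term per recipient: 1·0.5·0.162 + 1·0.5·0.0421 + 3·0.125·0.22 = 0.18455.
0.18455 < 0.23: the indirect benefit is less than the cost.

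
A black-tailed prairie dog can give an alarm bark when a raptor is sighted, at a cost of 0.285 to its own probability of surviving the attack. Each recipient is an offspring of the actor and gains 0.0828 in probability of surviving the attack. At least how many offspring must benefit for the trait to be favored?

7

r to an offspring = 1/2 (one parent–offspring link: r = (1/2)^1 = 1/2).
Hamilton's rule: n·r·B > C  ⇒  n > C/(r·B) = 0.285/(0.5·0.0828) = 6.884.
The smallest integer exceeding 6.884 is 7.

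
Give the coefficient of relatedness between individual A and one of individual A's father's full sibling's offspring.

0.125

Each parent–offspring link contributes a factor of 1/2, and independent paths through distinct common ancestors add.
First cousins share one grandparent pair — two paths of length 4: r = 2·(1/2)^4 = 1/8.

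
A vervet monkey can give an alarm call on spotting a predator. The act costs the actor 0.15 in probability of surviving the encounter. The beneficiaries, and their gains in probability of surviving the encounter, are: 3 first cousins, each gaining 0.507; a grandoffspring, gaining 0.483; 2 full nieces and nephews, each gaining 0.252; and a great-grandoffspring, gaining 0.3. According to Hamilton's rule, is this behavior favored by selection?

Yes

Hamilton's rule: the trait is favored when the sum of r·B over every recipient exceeds the actor's cost C.
r to a first cousin = 0.125 (first cousins share one grandparent pair — two paths of length 4: r = 2·(1/2)^4 = 1/8).
r to a grandoffspring = 0.25 (two parent–offspring links: r = (1/2)^2 = 1/4).
r to a full niece or nephew = 1/4 (full aunt/uncle↔niece/nephew: two paths of length 3 through the shared grandparent pair: r = 2·(1/2)^3 = 1/4).
r to a great-grandoffspring = 0.125 (three parent–offspring links: r = (1/2)^3 = 1/8).
Summing one r·B term per recipient: 3·0.125·0.507 + 1·0.25·0.483 + 2·0.25·0.252 + 1·0.125·0.3 = 0.474375.
0.474375 > 0.15: the indirect benefit exceeds the cost.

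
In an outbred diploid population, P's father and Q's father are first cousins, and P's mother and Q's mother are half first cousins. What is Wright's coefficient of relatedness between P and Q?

0.046875

Wright's path rule: contributions from independent ancestry routes add.
P and Q are related in two ways: second cousins through their fathers (r = 1/32) and half second cousins through their mothers (r = 1/64).
r = 1/32 + 1/64 = 3/64 = 0.046875.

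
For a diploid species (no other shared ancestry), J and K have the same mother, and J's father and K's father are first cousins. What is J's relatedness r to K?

Relatedness sums over independent paths through distinct common ancestors.
J and K are related in two ways: half-sibs through their shared mother (r = 1/4) and second cousins through their fathers (r = 1/32).
r = 1/4 + 1/32 = 0.28125.

0.28125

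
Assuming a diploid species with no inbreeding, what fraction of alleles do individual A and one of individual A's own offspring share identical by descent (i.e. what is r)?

Each parent–offspring link contributes a factor of 1/2, and independent paths through distinct common ancestors add.
One parent–offspring link: r = (1/2)^1 = 1/2.

0.5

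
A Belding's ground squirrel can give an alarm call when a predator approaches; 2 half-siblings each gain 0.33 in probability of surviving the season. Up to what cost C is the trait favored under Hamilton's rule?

r to a half-sibling = 1/4 (half-sibs share one parent — one path of length 2: r = (1/2)^2 = 1/4).
Hamilton's rule: n·r·B > C, so the trait is favored while C < n·r·B = 2·0.25·0.33 = 0.165.

0.165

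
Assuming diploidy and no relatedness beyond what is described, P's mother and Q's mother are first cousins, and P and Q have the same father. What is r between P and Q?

Wright's path rule: contributions from independent ancestry routes add.
P and Q are related in two ways: second cousins through their mothers (r = 1/32) and half-sibs through their shared father (r = 1/4).
r = 1/32 + 1/4 = 9/32 = 0.28125.

0.28125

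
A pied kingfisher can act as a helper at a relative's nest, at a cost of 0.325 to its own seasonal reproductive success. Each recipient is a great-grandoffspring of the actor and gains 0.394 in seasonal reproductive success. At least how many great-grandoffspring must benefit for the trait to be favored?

7

r to a great-grandoffspring = 0.125 (three parent–offspring links: r = (1/2)^3 = 1/8).
Hamilton's rule: n·r·B > C  ⇒  n > C/(r·B) = 0.325/(0.125·0.394) = 6.599.
The smallest integer exceeding 6.599 is 7.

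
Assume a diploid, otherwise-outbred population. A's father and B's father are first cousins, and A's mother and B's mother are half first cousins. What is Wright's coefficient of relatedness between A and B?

0.046875

Relatedness sums over independent paths through distinct common ancestors.
A and B are related in two ways: second cousins through their fathers (r = 1/32) and half second cousins through their mothers (r = 1/64).
r = 1/32 + 1/64 = 0.046875.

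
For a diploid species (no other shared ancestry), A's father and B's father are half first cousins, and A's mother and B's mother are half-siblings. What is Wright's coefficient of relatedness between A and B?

Independent pedigree routes through distinct common ancestors add.
A and B are related in two ways: half second cousins through their fathers (r = 1/64) and half first cousins through their mothers (r = 1/16).
r = 1/64 + 1/16 = 5/64 = 0.078125.

0.078125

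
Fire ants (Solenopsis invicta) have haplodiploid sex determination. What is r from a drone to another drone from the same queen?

0.5

Haploid brothers each carry a random half of the queen's diploid genome, so on average they share half: r = 1/2.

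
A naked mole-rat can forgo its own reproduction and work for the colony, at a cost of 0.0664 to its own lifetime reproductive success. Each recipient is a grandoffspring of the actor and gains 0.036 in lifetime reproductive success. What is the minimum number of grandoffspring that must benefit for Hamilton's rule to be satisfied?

8

r to a grandoffspring = 1/4 (two parent–offspring links: r = (1/2)^2 = 1/4).
Hamilton's rule: n·r·B > C  ⇒  n > C/(r·B) = 0.0664/(0.25·0.036) = 7.378.
The smallest integer exceeding 7.378 is 8.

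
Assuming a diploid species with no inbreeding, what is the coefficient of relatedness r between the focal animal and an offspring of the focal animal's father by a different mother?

Each parent–offspring link contributes a factor of 1/2, and independent paths through distinct common ancestors add.
Half-sibs share one parent — one path of length 2: r = (1/2)^2 = 1/4.

0.25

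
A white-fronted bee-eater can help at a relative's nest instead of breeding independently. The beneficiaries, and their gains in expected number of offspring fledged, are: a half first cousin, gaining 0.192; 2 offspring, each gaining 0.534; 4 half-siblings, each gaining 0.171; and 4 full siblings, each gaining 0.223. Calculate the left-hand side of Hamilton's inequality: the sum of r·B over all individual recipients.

1.163

r to a half first cousin = 1/16 (half first cousins share one grandparent — one path of length 4: r = (1/2)^4 = 1/16).
r to an offspring = 1/2 (one parent–offspring link: r = (1/2)^1 = 1/2).
r to a half-sibling = 0.25 (half-sibs share one parent — one path of length 2: r = (1/2)^2 = 1/4).
r to a full sibling = 0.5 (full sibs share both parents — two paths of length 2: r = 2·(1/2)^2 = 1/2).
Summing one r·B term per recipient: 1·0.0625·0.192 + 2·0.5·0.534 + 4·0.25·0.171 + 4·0.5·0.223 = 1.163.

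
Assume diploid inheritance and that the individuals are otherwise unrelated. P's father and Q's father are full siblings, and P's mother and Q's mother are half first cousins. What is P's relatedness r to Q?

0.140625

Wright's path rule: contributions from independent ancestry routes add.
P and Q are related in two ways: first cousins through their fathers (r = 1/8) and half second cousins through their mothers (r = 1/64).
r = 1/8 + 1/64 = 9/64 = 0.140625.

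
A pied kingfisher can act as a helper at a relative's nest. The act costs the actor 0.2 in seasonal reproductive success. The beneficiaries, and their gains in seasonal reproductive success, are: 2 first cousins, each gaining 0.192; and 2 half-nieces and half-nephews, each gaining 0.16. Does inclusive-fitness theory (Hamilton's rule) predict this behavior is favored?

Hamilton's rule: the trait is favored when the sum of r·B over every recipient exceeds the actor's cost C.
r to a first cousin = 0.125 (first cousins share one grandparent pair — two paths of length 4: r = 2·(1/2)^4 = 1/8).
r to a half-niece or half-nephew = 0.125 (half-aunt/uncle↔niece/nephew: one path of length 3: r = (1/2)^3 = 1/8).
Summing one r·B term per recipient: 2·0.125·0.192 + 2·0.125·0.16 = 0.088.
0.088 < 0.2: the indirect benefit is less than the cost.

No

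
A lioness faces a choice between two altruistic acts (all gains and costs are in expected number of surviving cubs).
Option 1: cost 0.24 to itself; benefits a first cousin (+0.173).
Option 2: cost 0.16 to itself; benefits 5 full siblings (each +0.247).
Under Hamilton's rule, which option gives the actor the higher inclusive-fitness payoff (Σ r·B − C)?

Option 1: r to a first cousin = 0.125.
Option 1: Σ r·B − C = (1·0.125·0.173) − 0.24 = -0.218375.
Option 2: r to a full sibling = 0.5.
Option 2: Σ r·B − C = (5·0.5·0.247) − 0.16 = 0.4575.
Option 2 has the higher net inclusive-fitness payoff.

Option 2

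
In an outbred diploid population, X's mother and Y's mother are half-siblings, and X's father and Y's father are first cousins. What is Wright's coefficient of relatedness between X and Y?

Wright's path rule: contributions from independent ancestry routes add.
X and Y are related in two ways: half first cousins through their mothers (r = 1/16) and second cousins through their fathers (r = 1/32).
r = 1/16 + 1/32 = 0.09375.

0.09375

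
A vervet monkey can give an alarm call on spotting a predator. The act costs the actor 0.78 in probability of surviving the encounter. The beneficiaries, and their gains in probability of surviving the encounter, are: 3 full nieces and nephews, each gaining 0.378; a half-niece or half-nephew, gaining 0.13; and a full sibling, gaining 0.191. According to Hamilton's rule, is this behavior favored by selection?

Hamilton's rule: the trait is favored when the sum of r·B over every recipient exceeds the actor's cost C.
r to a full niece or nephew = 1/4 (full aunt/uncle↔niece/nephew: two paths of length 3 through the shared grandparent pair: r = 2·(1/2)^3 = 1/4).
r to a half-niece or half-nephew = 0.125 (half-aunt/uncle↔niece/nephew: one path of length 3: r = (1/2)^3 = 1/8).
r to a full sibling = 1/2 (full sibs share both parents — two paths of length 2: r = 2·(1/2)^2 = 1/2).
Summing one r·B term per recipient: 3·0.25·0.378 + 1·0.125·0.13 + 1·0.5·0.191 = 0.39525.
0.39525 < 0.78: the indirect benefit is less than the cost.

No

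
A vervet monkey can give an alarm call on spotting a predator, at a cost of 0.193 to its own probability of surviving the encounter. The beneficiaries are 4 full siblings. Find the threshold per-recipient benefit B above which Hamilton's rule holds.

0.0965

r to a full sibling = 1/2 (full sibs share both parents — two paths of length 2: r = 2·(1/2)^2 = 1/2).
Hamilton's rule with n recipients of equal r: n·r·B > C, so B > C/(n·r) = 0.193/(4·0.5) = 0.0965.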